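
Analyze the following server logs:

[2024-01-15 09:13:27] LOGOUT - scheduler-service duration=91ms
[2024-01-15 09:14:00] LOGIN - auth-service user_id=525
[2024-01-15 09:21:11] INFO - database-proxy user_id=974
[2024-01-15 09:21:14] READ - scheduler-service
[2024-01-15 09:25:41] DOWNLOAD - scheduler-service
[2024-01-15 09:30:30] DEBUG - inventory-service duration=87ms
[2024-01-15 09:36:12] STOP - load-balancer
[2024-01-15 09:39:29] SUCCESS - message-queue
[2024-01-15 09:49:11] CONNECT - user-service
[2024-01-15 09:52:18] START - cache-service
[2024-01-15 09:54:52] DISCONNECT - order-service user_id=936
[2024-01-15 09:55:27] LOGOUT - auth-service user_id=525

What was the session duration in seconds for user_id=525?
2487

To calculate session duration:

1. Find LOGIN event for user_id=525: 2024-01-15 09:14:00
2. Find LOGOUT event for user_id=525: 2024-01-15 09:55:27
3. Session duration: 2024-01-15 09:55:27 - 2024-01-15 09:14:00 = 2487 seconds (41 minutes)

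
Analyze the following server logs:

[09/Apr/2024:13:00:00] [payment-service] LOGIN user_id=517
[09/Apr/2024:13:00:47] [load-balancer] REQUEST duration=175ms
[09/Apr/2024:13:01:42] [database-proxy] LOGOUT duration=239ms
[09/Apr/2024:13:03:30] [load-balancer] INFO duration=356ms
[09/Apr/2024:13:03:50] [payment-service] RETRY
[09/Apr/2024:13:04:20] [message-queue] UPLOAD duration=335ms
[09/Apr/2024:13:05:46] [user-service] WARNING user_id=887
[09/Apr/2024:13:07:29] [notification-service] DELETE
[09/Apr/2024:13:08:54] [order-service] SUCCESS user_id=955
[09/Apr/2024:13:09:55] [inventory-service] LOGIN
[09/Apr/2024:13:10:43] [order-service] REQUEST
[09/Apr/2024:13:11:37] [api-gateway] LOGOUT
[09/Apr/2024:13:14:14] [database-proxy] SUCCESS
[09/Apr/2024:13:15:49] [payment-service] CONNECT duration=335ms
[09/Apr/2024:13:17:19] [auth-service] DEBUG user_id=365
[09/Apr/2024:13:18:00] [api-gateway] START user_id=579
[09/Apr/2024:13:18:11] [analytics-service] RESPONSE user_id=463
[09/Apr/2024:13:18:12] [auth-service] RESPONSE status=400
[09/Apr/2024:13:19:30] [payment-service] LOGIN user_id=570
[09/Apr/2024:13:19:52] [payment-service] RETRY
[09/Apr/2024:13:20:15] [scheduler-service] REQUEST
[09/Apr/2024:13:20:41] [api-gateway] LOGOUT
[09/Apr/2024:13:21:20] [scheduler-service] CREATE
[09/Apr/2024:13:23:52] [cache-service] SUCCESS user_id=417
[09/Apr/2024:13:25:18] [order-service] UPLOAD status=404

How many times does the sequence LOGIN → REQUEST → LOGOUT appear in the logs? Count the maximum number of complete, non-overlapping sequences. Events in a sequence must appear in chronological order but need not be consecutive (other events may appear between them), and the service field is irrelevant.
3

To count sequences:

1. Look for pattern: LOGIN → REQUEST → LOGOUT
2. Greedily scan the log in chronological order, matching each sequence element in turn (ignoring service)
3. Each time the full pattern completes, increment the count and restart matching from the next event
4. Complete non-overlapping sequences found: 3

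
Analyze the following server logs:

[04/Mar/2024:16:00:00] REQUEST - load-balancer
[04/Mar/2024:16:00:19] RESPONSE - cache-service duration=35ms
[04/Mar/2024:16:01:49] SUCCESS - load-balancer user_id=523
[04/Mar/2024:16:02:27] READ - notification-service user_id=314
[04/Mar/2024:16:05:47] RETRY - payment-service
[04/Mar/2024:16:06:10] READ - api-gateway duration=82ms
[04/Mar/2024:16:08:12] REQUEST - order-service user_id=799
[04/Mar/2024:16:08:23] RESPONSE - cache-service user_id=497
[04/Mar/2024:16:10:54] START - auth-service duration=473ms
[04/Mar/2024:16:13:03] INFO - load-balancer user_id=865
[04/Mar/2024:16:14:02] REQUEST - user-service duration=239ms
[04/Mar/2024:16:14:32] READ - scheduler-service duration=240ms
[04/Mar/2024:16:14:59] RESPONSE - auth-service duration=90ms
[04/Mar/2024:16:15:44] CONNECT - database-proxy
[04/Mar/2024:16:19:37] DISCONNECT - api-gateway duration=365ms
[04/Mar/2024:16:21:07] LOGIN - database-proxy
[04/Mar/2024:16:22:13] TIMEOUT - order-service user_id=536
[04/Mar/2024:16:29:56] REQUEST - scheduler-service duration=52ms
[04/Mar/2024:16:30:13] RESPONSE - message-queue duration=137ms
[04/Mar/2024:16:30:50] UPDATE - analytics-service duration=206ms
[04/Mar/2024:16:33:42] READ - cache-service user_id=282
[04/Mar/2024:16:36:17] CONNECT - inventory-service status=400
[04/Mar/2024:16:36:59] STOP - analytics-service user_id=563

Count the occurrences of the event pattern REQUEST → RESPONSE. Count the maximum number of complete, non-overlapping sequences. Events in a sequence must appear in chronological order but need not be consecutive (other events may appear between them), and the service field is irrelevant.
4

To count sequences:

1. Look for pattern: REQUEST → RESPONSE
2. Greedily scan the log in chronological order, matching each sequence element in turn (ignoring service)
3. Each time the full pattern completes, increment the count and restart matching from the next event
4. Complete non-overlapping sequences found: 4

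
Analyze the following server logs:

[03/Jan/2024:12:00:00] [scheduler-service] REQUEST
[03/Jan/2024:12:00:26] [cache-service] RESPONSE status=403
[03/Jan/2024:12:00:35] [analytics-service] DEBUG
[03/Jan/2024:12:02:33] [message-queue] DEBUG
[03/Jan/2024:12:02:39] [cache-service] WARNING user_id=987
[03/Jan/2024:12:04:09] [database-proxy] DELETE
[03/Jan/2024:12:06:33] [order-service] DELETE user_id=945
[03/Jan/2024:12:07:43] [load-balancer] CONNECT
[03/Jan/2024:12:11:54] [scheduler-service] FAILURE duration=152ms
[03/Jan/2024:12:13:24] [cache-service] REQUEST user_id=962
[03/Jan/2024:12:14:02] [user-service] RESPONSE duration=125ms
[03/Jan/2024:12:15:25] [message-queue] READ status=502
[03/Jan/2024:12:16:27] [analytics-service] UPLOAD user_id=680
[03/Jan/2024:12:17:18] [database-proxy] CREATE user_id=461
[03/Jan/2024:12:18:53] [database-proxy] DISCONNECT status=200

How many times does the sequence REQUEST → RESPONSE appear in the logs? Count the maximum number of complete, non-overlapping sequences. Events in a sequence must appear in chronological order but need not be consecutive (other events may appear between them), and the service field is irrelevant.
2

To count sequences:

1. Look for pattern: REQUEST → RESPONSE
2. Greedily scan the log in chronological order, matching each sequence element in turn (ignoring service)
3. Each time the full pattern completes, increment the count and restart matching from the next event
4. Complete non-overlapping sequences found: 2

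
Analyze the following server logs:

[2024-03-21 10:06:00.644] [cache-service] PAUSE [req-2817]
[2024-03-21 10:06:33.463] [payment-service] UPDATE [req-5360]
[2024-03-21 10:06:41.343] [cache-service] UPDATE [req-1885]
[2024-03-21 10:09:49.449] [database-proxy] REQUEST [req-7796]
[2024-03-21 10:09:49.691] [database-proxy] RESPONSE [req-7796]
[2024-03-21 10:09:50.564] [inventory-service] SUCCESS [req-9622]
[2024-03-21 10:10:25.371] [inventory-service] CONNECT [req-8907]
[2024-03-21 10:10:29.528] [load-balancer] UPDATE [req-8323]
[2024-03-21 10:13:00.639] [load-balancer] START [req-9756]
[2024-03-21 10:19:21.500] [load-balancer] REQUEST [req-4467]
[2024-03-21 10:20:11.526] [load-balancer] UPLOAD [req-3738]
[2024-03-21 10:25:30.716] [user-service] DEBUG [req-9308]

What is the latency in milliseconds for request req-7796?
242

To calculate latency:

1. Find REQUEST with id req-7796: 2024-03-21 10:09:49.449
2. Find RESPONSE with id req-7796: 2024-03-21 10:09:49.691
3. Latency: 2024-03-21 10:09:49.691 - 2024-03-21 10:09:49.449 = 242ms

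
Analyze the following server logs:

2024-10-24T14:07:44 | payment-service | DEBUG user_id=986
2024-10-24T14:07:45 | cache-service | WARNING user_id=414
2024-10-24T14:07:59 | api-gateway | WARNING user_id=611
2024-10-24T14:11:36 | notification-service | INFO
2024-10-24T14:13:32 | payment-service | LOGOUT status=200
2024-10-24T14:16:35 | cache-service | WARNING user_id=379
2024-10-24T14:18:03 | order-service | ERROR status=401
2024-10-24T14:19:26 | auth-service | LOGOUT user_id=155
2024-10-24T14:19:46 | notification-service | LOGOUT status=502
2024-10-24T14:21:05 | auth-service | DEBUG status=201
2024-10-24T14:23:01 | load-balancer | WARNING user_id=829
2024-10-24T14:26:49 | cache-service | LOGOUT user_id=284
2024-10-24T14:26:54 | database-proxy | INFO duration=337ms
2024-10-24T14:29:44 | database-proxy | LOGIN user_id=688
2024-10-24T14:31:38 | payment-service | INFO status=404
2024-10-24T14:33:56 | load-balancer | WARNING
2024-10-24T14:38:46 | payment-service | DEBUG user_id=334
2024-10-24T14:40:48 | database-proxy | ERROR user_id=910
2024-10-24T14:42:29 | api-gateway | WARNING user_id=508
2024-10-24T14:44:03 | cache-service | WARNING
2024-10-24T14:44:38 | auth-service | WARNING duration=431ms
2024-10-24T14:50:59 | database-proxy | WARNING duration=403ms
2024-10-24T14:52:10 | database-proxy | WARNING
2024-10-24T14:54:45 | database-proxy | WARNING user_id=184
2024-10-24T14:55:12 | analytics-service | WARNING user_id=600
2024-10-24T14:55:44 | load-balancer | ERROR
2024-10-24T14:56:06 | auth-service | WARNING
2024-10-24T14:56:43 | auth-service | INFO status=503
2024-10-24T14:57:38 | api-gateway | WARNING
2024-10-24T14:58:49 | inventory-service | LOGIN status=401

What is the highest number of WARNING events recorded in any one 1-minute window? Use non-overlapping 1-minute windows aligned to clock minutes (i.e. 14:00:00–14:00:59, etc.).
2

To find the burst window:

1. Divide the log period into non-overlapping 1-minute windows starting at 14:00
2. Count WARNING events in each window
3. Find the window with maximum count
4. Maximum events in a window: 2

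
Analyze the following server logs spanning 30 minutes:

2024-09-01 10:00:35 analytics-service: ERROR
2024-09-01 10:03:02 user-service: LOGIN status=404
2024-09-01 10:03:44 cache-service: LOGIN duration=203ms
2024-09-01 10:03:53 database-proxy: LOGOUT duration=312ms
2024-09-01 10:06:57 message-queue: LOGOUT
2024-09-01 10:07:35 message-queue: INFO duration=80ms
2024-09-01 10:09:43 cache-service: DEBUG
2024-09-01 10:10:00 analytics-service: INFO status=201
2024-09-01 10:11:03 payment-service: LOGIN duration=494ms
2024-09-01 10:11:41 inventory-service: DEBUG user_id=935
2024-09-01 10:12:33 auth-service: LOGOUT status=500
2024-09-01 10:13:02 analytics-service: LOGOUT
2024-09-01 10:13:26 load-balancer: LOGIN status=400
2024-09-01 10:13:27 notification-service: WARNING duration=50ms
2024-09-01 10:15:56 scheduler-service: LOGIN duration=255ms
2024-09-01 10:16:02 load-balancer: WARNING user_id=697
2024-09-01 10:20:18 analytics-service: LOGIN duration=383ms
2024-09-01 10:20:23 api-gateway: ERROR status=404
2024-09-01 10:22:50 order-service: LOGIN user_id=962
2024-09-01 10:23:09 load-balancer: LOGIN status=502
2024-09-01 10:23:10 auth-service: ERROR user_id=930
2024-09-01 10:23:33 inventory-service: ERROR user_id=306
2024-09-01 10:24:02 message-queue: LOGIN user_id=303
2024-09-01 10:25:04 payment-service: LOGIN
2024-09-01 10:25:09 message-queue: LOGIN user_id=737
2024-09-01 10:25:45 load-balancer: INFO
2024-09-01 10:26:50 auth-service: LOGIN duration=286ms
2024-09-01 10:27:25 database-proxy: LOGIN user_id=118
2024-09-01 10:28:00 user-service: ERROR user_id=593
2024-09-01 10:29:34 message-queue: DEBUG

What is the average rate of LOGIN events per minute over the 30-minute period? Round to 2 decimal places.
0.43

To calculate the rate:

1. Count total LOGIN events: 13
2. Total time period: 30 minutes
3. Rate = 13 / 30 = 0.43 events per minute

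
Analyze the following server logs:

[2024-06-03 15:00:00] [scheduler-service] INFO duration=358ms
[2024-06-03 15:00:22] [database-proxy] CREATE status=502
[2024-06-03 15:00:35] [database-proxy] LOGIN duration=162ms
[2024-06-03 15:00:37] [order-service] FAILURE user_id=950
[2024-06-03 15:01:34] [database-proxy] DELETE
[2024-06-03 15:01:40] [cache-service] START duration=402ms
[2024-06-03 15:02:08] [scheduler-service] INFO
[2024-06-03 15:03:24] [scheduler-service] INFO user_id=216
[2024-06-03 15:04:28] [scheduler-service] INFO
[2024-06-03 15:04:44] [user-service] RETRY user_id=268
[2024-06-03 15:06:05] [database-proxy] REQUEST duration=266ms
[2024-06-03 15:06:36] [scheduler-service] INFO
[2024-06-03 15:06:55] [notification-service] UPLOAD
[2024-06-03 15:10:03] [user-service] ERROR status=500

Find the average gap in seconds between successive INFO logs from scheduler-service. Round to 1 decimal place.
99.0

To calculate average interval:

1. Find all INFO events for scheduler-service in order
2. Calculate time gaps between consecutive events
3. Compute mean of gaps: 396 / 4 = 99.0 seconds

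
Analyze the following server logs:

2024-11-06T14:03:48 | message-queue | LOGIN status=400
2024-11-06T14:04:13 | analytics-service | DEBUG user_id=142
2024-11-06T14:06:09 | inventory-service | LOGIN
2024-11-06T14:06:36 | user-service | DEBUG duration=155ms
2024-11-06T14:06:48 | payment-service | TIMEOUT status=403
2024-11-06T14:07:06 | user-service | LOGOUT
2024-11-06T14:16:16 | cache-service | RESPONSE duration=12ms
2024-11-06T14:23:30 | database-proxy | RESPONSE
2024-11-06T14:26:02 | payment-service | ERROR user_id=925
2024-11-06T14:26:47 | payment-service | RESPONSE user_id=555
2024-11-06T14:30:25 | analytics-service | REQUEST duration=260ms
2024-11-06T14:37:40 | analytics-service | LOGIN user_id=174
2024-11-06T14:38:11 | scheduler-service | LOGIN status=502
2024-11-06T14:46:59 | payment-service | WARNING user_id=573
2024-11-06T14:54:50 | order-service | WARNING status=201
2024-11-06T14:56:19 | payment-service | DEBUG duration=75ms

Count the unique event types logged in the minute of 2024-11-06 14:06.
3

To count unique event types:

1. Filter events in the minute starting at 2024-11-06 14:06
2. Extract event types from matching entries
3. Count unique types: 3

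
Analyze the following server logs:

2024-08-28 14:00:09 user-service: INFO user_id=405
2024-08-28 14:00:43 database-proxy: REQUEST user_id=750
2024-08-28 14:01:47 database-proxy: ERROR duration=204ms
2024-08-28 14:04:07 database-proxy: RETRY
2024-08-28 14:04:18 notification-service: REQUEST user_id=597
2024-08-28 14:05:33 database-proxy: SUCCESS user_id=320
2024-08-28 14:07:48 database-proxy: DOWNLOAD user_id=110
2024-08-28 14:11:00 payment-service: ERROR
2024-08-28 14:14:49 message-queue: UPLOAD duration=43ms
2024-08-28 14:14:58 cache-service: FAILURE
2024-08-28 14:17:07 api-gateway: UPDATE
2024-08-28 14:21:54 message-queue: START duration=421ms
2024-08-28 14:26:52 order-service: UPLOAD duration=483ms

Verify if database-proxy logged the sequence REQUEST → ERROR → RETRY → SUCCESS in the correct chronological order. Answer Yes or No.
Yes

To verify sequence order:

1. Find all events in sequence REQUEST → ERROR → RETRY → SUCCESS for database-proxy
2. Extract their timestamps
3. Check if timestamps are in ascending order
4. Result: Yes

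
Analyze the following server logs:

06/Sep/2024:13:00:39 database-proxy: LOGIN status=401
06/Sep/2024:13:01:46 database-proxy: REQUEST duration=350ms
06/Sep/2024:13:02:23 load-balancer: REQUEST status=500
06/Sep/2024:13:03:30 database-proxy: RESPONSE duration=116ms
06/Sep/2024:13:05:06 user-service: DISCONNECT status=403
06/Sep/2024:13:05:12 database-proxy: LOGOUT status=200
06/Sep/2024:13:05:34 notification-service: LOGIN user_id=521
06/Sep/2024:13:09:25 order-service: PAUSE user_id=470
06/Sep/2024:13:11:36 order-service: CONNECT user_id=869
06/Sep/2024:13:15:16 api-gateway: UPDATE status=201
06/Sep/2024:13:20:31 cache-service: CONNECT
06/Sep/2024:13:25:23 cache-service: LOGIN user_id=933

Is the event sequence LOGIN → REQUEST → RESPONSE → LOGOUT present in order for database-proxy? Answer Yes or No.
Yes

To verify sequence order:

1. Find all events in sequence LOGIN → REQUEST → RESPONSE → LOGOUT for database-proxy
2. Extract their timestamps
3. Check if timestamps are in ascending order
4. Result: Yes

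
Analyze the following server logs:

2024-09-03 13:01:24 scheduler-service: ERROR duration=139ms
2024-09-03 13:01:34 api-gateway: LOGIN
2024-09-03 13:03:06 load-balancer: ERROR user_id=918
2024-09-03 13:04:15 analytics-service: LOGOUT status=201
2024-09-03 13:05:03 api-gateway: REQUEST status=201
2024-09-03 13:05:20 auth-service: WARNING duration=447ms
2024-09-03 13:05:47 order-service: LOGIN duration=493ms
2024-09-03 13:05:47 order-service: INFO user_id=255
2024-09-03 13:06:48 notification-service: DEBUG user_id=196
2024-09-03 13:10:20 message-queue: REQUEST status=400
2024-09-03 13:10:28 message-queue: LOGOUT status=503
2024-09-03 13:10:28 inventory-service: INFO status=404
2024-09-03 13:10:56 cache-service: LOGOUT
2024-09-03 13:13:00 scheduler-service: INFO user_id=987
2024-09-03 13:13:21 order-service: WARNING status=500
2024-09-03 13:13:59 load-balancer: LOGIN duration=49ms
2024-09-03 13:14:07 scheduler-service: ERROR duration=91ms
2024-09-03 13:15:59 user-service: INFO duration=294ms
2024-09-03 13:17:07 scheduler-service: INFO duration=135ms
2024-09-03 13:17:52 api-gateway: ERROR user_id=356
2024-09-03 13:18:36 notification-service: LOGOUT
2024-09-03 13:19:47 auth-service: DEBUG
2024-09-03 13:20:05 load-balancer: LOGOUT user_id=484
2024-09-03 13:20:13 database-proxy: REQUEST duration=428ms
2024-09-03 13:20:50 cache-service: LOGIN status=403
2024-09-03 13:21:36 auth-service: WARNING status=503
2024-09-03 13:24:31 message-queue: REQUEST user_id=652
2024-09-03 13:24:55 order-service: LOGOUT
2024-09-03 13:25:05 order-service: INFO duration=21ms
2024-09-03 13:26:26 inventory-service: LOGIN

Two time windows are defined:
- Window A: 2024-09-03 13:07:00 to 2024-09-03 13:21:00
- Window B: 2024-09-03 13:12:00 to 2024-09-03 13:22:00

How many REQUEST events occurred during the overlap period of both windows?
1

To find overlap events:

1. Window A: 2024-09-03 13:07:00 to 2024-09-03 13:21:00
2. Window B: 2024-09-03 13:12:00 to 2024-09-03 13:22:00
3. Overlap period: 2024-09-03 13:12:00 to 2024-09-03 13:21:00
4. Count REQUEST events in overlap: 1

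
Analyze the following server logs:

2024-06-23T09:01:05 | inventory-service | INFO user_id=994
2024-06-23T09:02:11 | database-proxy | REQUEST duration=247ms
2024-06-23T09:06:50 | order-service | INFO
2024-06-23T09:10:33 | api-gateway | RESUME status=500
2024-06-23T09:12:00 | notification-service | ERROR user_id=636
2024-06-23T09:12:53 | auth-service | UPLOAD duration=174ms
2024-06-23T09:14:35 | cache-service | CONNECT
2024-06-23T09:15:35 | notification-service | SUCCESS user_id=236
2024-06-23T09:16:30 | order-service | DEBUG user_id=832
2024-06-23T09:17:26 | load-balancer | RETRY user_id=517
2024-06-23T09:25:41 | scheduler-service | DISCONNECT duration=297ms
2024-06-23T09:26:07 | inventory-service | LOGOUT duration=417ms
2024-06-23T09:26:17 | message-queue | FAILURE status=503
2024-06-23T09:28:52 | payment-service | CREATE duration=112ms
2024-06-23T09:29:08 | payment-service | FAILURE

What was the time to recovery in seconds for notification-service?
215

To calculate recovery time:

1. Find ERROR event for notification-service: 2024-06-23T09:12:00
2. Find next SUCCESS event for notification-service: 2024-06-23T09:15:35
3. Recovery time: 2024-06-23T09:15:35 - 2024-06-23T09:12:00 = 215 seconds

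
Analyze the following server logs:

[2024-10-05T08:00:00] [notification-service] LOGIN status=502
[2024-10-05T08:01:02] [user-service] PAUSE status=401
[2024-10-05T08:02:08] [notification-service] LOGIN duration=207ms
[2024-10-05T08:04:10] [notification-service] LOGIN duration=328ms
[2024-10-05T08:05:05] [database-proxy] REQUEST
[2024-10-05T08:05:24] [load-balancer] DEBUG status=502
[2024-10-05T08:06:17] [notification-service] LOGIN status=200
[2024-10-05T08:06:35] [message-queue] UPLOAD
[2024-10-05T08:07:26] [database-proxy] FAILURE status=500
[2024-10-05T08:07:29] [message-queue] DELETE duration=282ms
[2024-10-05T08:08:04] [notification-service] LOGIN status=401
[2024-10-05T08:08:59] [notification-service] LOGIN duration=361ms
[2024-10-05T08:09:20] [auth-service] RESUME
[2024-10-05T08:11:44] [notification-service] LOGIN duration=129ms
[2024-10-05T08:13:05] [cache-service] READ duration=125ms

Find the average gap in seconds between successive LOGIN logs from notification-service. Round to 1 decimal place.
117.3

To calculate average interval:

1. Find all LOGIN events for notification-service in order
2. Calculate time gaps between consecutive events
3. Compute mean of gaps: 704 / 6 = 117.3 seconds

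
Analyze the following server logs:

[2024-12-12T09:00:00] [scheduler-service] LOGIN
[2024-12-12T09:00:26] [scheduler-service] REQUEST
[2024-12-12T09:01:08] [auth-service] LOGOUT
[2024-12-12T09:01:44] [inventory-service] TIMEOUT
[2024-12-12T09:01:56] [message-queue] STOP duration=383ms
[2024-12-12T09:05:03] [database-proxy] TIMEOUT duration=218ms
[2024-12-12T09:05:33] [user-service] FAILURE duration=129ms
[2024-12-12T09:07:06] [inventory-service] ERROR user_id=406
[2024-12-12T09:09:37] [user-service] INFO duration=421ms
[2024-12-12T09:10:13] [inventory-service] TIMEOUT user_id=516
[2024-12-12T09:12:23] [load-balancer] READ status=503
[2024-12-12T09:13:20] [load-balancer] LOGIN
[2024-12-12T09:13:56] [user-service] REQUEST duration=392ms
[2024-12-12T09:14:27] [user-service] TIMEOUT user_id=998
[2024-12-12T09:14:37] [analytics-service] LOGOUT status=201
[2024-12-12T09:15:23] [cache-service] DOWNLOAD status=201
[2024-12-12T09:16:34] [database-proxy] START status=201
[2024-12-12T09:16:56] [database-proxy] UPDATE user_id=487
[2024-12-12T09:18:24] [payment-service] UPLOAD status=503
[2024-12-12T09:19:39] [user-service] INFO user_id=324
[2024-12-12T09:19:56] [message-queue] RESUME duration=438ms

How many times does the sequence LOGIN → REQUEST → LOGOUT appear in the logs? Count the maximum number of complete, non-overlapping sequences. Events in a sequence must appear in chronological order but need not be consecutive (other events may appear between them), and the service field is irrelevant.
2

To count sequences:

1. Look for pattern: LOGIN → REQUEST → LOGOUT
2. Greedily scan the log in chronological order, matching each sequence element in turn (ignoring service)
3. Each time the full pattern completes, increment the count and restart matching from the next event
4. Complete non-overlapping sequences found: 2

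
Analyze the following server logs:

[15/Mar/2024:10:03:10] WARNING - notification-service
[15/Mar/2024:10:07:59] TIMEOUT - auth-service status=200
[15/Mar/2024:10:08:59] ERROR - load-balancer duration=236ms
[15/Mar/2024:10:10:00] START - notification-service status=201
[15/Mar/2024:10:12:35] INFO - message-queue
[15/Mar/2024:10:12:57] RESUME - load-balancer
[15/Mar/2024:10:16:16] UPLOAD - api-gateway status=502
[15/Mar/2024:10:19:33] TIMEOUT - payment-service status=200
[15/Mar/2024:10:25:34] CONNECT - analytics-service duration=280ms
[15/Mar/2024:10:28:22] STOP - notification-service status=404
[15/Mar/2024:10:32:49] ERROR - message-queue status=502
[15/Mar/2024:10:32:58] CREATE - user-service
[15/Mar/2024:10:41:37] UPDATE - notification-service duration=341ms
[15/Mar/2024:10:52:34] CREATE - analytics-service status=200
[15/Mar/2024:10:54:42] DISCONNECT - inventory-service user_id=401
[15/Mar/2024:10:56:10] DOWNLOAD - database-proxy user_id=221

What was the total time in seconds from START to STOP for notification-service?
1102

To calculate state duration:

1. Find START event for notification-service: 15/Mar/2024:10:10:00
2. Find STOP event for notification-service: 15/Mar/2024:10:28:22
3. Calculate duration: 15/Mar/2024:10:28:22 - 15/Mar/2024:10:10:00 = 1102 seconds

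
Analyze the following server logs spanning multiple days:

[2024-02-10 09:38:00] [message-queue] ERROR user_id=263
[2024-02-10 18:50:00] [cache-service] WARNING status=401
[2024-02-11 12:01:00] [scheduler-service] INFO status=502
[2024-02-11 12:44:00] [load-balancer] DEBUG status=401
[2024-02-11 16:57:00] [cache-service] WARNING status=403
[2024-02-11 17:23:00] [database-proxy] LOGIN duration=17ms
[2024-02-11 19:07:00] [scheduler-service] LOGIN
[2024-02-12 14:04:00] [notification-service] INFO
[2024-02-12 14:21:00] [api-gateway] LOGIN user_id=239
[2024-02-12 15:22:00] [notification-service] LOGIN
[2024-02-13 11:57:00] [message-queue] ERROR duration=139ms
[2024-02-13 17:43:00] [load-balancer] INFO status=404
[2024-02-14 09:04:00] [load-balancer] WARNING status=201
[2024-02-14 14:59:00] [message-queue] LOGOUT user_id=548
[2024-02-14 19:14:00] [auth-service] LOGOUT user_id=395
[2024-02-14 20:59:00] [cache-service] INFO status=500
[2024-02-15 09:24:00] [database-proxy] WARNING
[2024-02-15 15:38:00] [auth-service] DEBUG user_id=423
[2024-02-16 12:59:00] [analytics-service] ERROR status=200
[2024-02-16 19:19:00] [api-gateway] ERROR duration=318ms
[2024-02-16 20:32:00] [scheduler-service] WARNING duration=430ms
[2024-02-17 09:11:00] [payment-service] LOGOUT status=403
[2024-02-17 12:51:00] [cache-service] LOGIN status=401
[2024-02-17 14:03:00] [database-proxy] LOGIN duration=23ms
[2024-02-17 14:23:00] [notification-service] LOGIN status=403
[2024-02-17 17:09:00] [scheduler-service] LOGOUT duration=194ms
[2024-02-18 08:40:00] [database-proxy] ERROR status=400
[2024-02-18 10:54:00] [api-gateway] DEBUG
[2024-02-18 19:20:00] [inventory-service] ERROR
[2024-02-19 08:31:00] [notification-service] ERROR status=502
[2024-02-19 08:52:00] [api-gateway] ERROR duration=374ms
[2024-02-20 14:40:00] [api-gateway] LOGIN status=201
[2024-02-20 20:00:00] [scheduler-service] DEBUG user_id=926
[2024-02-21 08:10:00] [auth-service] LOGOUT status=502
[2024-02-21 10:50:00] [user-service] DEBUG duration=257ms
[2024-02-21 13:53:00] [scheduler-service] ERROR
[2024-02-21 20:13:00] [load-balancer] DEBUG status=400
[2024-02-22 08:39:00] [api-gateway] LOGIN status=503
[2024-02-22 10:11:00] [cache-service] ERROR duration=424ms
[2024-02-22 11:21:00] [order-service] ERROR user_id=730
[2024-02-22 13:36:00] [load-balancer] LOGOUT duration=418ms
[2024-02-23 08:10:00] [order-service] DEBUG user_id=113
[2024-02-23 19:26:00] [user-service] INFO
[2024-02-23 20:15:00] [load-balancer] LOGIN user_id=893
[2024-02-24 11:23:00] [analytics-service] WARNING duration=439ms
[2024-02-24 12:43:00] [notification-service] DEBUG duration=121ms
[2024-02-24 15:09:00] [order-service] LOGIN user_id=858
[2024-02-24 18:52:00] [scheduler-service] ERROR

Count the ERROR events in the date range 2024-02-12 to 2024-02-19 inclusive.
7

To filter by date range:

1. Date range: 2024-02-12 through 2024-02-19, both dates inclusive
2. Filter for ERROR events whose date falls in this range
3. Count matching events: 7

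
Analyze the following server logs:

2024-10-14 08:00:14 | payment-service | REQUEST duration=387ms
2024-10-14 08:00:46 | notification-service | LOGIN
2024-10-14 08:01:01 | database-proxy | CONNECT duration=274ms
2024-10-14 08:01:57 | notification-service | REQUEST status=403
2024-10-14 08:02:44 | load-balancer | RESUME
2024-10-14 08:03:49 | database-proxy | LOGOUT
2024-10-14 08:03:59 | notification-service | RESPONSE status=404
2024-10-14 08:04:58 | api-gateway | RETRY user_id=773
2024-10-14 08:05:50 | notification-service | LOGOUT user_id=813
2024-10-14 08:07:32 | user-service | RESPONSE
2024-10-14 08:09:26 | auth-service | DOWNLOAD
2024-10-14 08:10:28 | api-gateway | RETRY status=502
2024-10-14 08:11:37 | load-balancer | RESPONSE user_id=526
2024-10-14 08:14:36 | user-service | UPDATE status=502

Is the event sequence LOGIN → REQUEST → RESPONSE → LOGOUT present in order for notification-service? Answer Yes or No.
Yes

To verify sequence order:

1. Find all events in sequence LOGIN → REQUEST → RESPONSE → LOGOUT for notification-service
2. Extract their timestamps
3. Check if timestamps are in ascending order
4. Result: Yes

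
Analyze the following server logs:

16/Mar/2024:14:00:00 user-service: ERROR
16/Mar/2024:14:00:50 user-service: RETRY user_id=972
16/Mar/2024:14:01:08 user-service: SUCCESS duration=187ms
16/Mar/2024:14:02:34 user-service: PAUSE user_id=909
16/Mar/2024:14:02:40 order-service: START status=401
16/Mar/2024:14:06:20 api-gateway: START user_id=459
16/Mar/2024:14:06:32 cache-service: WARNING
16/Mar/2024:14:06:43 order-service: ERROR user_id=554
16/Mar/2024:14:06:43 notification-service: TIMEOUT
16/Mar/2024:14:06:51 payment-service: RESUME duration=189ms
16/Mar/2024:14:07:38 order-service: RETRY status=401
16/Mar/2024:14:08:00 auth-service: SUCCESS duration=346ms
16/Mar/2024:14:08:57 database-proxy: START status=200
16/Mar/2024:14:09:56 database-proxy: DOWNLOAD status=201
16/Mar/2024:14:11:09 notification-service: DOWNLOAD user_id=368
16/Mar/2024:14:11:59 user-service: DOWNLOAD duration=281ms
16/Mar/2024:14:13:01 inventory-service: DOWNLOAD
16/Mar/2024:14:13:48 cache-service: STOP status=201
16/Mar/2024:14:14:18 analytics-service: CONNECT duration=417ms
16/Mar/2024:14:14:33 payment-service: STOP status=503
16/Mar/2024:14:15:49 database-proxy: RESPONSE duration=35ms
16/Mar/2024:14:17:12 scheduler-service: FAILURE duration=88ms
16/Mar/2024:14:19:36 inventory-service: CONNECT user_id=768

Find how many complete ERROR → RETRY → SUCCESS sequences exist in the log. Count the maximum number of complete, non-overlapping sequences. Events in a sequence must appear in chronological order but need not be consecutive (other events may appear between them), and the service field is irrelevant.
2

To count sequences:

1. Look for pattern: ERROR → RETRY → SUCCESS
2. Greedily scan the log in chronological order, matching each sequence element in turn (ignoring service)
3. Each time the full pattern completes, increment the count and restart matching from the next event
4. Complete non-overlapping sequences found: 2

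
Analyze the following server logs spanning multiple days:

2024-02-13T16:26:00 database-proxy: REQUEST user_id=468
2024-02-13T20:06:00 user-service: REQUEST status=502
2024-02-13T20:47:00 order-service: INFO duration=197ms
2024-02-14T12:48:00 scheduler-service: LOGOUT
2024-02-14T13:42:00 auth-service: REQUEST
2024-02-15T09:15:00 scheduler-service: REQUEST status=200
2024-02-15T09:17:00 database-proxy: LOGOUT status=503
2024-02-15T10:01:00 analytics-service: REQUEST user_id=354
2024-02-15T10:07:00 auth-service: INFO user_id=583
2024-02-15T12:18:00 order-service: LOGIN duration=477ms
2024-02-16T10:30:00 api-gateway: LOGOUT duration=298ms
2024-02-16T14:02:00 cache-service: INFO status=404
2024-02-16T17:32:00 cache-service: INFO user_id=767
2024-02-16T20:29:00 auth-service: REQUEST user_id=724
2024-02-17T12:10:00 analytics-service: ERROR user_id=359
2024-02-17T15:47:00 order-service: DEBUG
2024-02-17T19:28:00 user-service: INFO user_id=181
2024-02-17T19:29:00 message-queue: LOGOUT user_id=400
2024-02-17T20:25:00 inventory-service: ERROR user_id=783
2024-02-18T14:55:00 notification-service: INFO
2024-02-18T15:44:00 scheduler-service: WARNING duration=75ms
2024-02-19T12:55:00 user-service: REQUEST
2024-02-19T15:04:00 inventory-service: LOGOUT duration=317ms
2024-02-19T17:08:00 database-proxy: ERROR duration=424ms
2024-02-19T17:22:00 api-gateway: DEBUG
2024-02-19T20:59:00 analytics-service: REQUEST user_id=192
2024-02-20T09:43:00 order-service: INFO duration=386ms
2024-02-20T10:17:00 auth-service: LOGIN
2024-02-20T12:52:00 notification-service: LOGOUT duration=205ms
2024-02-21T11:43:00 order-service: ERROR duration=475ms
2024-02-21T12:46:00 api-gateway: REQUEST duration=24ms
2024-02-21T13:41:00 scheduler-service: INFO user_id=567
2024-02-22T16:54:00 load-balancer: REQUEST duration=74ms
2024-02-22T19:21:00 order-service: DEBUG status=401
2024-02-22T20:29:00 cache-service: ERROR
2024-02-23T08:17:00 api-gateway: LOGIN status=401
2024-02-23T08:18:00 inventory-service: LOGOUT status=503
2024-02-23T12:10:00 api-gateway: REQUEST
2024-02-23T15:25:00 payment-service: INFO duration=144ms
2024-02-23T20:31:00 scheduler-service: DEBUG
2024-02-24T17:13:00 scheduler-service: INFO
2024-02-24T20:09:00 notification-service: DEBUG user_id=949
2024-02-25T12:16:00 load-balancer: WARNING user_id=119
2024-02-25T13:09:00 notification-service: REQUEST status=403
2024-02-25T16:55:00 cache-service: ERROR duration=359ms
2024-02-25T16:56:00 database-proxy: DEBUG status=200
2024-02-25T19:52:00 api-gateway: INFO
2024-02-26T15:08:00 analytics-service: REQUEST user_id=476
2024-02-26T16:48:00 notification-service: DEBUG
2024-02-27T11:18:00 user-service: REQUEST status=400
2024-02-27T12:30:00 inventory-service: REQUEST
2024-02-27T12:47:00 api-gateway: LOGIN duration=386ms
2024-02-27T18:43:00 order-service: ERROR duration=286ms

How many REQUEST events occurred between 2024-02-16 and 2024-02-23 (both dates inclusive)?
6

To filter by date range:

1. Date range: 2024-02-16 through 2024-02-23, both dates inclusive
2. Filter for REQUEST events whose date falls in this range
3. Count matching events: 6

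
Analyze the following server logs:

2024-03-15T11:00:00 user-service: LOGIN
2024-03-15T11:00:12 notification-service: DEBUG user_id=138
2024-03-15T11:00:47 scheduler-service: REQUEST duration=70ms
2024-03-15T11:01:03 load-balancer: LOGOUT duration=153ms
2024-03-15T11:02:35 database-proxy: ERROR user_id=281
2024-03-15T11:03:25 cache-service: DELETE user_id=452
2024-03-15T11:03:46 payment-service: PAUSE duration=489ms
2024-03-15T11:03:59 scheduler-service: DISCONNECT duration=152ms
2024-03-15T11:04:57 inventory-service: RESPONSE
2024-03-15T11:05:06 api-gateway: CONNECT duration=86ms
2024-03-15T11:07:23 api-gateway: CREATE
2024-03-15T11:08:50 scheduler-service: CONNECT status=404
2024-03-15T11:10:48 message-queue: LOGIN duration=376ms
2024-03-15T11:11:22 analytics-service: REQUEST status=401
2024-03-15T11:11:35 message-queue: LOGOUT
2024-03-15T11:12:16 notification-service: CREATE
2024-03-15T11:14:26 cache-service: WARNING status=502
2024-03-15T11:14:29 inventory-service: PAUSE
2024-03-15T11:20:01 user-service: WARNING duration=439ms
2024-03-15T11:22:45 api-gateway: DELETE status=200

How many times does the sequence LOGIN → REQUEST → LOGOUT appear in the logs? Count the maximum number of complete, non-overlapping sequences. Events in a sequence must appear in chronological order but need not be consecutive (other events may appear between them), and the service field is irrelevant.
2

To count sequences:

1. Look for pattern: LOGIN → REQUEST → LOGOUT
2. Greedily scan the log in chronological order, matching each sequence element in turn (ignoring service)
3. Each time the full pattern completes, increment the count and restart matching from the next event
4. Complete non-overlapping sequences found: 2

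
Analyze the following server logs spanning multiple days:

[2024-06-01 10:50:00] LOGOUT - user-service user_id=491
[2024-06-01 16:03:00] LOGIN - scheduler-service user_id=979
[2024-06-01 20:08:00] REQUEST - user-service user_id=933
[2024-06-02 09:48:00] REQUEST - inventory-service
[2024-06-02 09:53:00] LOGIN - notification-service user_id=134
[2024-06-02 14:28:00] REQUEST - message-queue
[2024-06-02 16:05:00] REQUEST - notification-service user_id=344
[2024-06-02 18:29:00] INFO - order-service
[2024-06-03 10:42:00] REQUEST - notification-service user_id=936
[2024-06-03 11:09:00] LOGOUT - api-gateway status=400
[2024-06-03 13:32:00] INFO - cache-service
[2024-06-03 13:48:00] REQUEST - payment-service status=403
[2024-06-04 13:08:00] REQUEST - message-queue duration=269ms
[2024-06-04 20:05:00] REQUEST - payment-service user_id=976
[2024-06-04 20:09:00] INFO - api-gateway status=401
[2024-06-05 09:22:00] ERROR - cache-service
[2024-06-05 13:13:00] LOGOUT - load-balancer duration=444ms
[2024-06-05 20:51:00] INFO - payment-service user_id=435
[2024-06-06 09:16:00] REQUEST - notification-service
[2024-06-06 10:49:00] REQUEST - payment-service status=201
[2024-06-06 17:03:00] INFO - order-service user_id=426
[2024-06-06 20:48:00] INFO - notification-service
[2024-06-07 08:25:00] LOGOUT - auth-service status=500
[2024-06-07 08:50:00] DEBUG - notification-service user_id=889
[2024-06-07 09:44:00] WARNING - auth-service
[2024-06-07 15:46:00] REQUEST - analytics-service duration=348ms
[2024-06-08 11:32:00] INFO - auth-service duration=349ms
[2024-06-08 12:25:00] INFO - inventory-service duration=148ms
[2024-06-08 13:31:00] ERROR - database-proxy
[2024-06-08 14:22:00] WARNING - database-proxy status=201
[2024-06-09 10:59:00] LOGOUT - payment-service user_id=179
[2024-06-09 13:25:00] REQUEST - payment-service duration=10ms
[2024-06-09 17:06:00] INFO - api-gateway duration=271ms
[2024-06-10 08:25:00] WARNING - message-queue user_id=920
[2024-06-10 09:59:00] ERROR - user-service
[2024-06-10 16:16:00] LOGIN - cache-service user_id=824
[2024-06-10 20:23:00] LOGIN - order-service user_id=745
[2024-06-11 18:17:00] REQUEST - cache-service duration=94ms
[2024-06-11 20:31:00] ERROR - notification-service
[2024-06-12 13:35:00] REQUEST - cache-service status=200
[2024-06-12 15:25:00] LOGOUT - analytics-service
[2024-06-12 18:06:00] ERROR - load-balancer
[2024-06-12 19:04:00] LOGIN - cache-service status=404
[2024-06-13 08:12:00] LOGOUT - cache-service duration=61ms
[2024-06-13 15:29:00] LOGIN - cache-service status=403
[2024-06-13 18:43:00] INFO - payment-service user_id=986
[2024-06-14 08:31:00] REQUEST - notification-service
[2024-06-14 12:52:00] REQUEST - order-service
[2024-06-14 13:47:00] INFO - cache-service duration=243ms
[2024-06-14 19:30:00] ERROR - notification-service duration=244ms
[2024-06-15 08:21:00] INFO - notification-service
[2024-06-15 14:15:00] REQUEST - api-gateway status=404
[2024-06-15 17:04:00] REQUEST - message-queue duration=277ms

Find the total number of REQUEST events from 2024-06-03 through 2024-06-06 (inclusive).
6

To filter by date range:

1. Date range: 2024-06-03 through 2024-06-06, both dates inclusive
2. Filter for REQUEST events whose date falls in this range
3. Count matching events: 6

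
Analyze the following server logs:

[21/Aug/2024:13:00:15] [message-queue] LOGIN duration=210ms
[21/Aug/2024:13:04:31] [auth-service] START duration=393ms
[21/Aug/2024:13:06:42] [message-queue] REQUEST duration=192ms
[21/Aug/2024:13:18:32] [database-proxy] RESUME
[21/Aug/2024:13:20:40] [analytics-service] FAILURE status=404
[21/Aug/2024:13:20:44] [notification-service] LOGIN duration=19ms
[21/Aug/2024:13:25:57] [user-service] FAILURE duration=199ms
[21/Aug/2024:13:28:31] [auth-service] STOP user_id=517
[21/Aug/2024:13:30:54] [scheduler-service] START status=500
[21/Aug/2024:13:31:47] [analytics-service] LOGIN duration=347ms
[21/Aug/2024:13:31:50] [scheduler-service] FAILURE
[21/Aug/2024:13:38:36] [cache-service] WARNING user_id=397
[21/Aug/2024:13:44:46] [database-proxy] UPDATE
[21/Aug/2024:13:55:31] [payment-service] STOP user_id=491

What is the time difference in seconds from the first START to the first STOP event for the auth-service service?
1440

To find the time between events:

1. Locate the first START event for auth-service: 21/Aug/2024:13:04:31
2. Locate the first STOP event for auth-service: 21/Aug/2024:13:28:31
3. Calculate the difference: 21/Aug/2024:13:28:31 - 21/Aug/2024:13:04:31 = 1440 seconds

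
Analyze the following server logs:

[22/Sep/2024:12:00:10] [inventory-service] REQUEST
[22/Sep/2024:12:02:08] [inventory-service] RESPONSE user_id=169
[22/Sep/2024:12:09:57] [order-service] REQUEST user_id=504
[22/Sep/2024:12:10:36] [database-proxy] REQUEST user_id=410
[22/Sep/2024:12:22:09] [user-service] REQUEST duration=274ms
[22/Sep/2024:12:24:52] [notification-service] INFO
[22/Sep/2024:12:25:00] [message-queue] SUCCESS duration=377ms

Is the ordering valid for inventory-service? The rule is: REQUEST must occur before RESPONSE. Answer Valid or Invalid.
Valid

To validate ordering:

1. Required order: REQUEST → RESPONSE
2. Rule: REQUEST must occur before RESPONSE
3. Check actual order of events for inventory-service
4. Result: Valid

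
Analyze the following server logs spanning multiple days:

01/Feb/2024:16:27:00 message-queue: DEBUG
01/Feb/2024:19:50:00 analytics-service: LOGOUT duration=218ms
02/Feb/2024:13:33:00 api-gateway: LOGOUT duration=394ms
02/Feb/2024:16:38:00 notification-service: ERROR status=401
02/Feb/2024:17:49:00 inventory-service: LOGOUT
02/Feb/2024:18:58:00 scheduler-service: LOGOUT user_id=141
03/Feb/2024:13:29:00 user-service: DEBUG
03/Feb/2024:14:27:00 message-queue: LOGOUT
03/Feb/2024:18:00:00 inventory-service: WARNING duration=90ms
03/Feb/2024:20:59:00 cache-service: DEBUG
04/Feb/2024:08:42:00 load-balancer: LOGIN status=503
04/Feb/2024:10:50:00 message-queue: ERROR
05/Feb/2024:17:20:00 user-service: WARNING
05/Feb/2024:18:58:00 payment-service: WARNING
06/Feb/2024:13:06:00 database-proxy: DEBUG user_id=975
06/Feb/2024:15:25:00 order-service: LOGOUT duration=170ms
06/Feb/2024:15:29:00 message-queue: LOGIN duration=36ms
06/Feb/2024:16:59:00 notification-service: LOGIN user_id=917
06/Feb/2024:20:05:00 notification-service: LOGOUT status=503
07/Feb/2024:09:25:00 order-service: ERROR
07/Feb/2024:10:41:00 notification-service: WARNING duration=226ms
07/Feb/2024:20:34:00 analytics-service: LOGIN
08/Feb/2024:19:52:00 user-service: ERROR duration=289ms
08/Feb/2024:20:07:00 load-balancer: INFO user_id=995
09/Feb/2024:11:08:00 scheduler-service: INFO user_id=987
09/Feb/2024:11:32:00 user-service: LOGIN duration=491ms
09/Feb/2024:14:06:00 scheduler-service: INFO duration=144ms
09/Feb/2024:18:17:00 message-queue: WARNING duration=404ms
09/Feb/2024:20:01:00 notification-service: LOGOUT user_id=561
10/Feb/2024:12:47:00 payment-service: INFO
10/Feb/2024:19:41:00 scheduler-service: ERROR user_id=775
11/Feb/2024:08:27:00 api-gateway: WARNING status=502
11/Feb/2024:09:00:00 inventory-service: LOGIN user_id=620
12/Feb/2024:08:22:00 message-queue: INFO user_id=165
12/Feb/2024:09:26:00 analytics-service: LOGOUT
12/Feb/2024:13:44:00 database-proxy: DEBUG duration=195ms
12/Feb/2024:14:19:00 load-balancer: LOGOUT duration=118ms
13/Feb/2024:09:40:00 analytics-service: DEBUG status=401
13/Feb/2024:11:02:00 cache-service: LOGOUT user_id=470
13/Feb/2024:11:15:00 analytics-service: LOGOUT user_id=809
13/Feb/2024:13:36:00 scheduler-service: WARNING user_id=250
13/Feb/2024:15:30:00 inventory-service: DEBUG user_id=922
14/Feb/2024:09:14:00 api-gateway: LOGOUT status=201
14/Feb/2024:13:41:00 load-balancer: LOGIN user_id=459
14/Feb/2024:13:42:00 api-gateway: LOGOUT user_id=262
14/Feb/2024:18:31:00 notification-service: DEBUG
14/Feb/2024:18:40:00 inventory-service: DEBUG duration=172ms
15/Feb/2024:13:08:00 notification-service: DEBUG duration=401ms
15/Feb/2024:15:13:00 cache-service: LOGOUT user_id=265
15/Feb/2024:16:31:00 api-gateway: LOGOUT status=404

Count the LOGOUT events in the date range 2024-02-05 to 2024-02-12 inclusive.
5

To filter by date range:

1. Date range: 2024-02-05 through 2024-02-12, both dates inclusive
2. Filter for LOGOUT events whose date falls in this range
3. Count matching events: 5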